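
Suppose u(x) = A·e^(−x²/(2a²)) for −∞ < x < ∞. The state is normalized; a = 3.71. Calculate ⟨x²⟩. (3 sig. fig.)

⟨x^2⟩ ≈ 6.88

By definition ⟨x²⟩ = ∫ x^2 |u(x)|² dx.
The ratio of the moment integral to the normalization integral gives ⟨x²⟩ = a^2/2.
With a = 3.71, ⟨x^2⟩ = 6.882.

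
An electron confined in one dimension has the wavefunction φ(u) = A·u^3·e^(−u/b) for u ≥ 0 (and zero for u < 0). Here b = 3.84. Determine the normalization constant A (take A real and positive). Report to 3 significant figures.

The normalization condition is ∫|φ|² du = 1 from 0 to ∞.
The integral (without the A² prefactor) comes out to 45·b^7/8.
Substituting b = 3.84 gives A² = 0.00001444, so A = 0.003800.

A ≈ 0.00380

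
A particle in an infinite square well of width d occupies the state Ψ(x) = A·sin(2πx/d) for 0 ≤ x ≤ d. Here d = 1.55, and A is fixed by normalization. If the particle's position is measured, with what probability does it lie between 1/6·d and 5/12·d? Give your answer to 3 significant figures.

The probability is P = ∫ |Ψ|² dx over [1/6·d, 5/12·d].
Since A² = 1/(d/2), this is the region integral divided by the full normalization integral.
In terms of u = x/d (A² and the length scale cancel between numerator and denominator), P = [∫_{1/6}^{5/12} sin(2·π·u)^2 du] / [∫_{0}^{1} sin(2·π·u)^2 du].
With ∫ sin(2·π·u)^2 du = u/2 - sin(4·π·u)/(8·π) + C, the region integral is √(3)/(8·π) + 1/8 and the full one is 1/2.
This works out to P = (√(3) + π)/(4·π).

P ≈ 0.388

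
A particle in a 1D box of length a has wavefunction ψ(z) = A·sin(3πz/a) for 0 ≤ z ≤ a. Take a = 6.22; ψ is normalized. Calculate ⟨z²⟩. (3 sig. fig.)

⟨z^2⟩ ≈ 12.7

The expectation value is the |ψ|²-weighted average of z^2: ∫ z^2|ψ|² dz.
The ratio of the moment integral to the normalization integral gives ⟨z²⟩ = -a^2/(18·π^2) + a^2/3.
With a = 6.22, ⟨z^2⟩ = 12.68.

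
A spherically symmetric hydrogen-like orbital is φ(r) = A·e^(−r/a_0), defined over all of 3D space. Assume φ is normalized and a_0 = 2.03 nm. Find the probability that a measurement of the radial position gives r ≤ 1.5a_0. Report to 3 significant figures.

With dV = 4πr²dr, the probability is ∫|φ|² dV over r ≤ 1.5a_0.
The full normalization integral is A²·[π·a_0^3] = 1, fixing A².
In terms of u = r/a_0 (A², 4π and the length scale all cancel between numerator and denominator), P = [∫_{0}^{1.5} u^2·e^(-2·u) du] / [∫_{0}^{∞} u^2·e^(-2·u) du].
With ∫ u^2·e^(-2·u) du = -(2·u^2 + 2·u + 1)·e^(-2·u)/4 + C, the region integral is 1/4 - 17·e^(-3)/8 and the full one is 1/4.
This evaluates to P = 0.5768.

P ≈ 0.577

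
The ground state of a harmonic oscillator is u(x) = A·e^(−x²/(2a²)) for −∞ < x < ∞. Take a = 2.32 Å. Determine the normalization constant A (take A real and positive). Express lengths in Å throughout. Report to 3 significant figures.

Require ∫ |u|² dx = 1 over the whole domain.
The integral (without the A² prefactor) comes out to √(π)·a.
So A² = (√(π)·a)^(−1).
Substituting a = 2.32 gives A² = 0.2432, so A = 0.4931.

A ≈ 0.493 Å^(-1/2)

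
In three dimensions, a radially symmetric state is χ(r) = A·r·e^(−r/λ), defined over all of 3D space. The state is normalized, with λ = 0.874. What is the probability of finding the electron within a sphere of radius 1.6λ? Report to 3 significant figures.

P ≈ 0.219

With dV = 4πr²dr, the probability is ∫|χ|² dV over r ≤ 1.6λ.
Normalization gives A² = 1/(3·π·λ^5).
In terms of u = r/λ (A², 4π and the length scale all cancel between numerator and denominator), P = [∫_{0}^{1.6} u^4·e^(-2·u) du] / [∫_{0}^{∞} u^4·e^(-2·u) du].
With ∫ u^4·e^(-2·u) du = -(u^4/2 + u^3 + 3·u^2/2 + 3·u/2 + 3/4)·e^(-2·u) + C, the region integral is ≈ 0.16454 and the full one is 3/4.
Taking the ratio yields P = 0.2194.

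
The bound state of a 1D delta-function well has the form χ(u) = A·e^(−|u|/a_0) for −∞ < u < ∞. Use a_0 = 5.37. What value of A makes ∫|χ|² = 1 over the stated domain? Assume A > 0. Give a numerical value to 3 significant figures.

A ≈ 0.432

We need A² ∫|f|² du = 1, taking the integral from −∞ to ∞.
Recall ∫₀^∞ u^m e^(−u/β) du = m!·β^(m+1), with χ = A·e^(−|u|/a_0), the integral evaluates to A²·[a_0].
Substituting a_0 = 5.37 gives A² = 0.1862, so A = 0.4315.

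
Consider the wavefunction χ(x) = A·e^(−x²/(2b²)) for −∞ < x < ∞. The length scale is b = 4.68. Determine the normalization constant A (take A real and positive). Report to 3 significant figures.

The normalization condition is ∫|χ|² dx = 1 from −∞ to ∞.
The integral (without the A² prefactor) comes out to √(π)·b.
With b = 4.68: A² = 0.1206 and A = 0.3472.

A ≈ 0.347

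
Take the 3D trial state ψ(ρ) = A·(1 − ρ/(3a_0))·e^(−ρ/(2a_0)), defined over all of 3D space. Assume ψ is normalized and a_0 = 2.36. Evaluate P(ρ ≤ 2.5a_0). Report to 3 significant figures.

With dV = 4πρ²dρ, the probability is ∫|ψ|² dV over ρ ≤ 2.5a_0.
The full normalization integral is A²·[8·π·a_0^3/3] = 1, fixing A².
Let u = ρ/a_0; then A², 4π and the length scale all cancel, so P = ∫_{0}^{2.5} u^2·(1 - u/3)^2·e^(-u) du ÷ ∫_{0}^{∞} u^2·(1 - u/3)^2·e^(-u) du.
With ∫ u^2·(1 - u/3)^2·e^(-u) du = (-u^4 + 2·u^3 - 3·u^2 - 6·u - 6)·e^(-u)/9 + C, the region integral is 2/3 - 761·e^(-5/2)/144 and the full one is 2/3.
This evaluates to P = 0.3493.

P ≈ 0.349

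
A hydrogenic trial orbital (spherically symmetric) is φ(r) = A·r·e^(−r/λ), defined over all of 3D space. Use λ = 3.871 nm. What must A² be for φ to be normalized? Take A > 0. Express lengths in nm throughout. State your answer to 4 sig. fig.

We need A² ∫|f|² 4πr² dr = 1, taking the integral from 0 to ∞.
The angular integral contributes 4π, leaving ∫₀^∞ r²|φ|² dr.
With ∫₀^∞ r^4 e^(−αr) dr = 4!/α^5, ∫|φ|² 4πr² dr = A²·(3·π·λ^5).
So A² = (3·π·λ^5)^(−1).
Plugging in λ = 3.871 yields A = 0.011049.

A^2 ≈ 0.0001221 nm^(-5)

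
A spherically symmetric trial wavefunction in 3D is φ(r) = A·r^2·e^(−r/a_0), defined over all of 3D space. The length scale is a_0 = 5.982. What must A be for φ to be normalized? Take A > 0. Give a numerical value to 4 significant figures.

The normalization condition is ∫|φ|² 4πr² dr = 1 from 0 to ∞.
Recall ∫₀^∞ r^m e^(−r/β) dr = m!·β^(m+1), with φ = A·r^2·e^(−r/a_0), the integral evaluates to A²·[45·π·a_0^7/2].
Hence A² = 1/[45·π·a_0^7/2].
With a_0 = 5.982: A² = 5.1611E-8 and A = 0.00022718.

A ≈ 0.0002272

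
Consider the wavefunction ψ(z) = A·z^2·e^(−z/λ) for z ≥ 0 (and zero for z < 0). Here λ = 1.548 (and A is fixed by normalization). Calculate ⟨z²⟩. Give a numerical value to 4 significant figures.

⟨z^2⟩ ≈ 17.97

⟨z²⟩ = ∫ z^2 |ψ|² dz over the full domain.
With ∫₀^∞ z^6 e^(−αz) dz = 6!/α^7, since the A² factors cancel between numerator and denominator, ⟨z²⟩ = 15·λ^2/2.
With λ = 1.548, ⟨z^2⟩ = 17.972.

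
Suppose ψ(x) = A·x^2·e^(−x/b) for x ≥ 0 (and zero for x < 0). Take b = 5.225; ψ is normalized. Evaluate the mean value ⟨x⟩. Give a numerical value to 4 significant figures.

⟨x⟩ ≈ 13.06

⟨x⟩ = ∫ x |ψ|² dx over the full domain.
Since the A² factors cancel between numerator and denominator, ⟨x⟩ = 5·b/2.
Putting b = 5.225 gives 13.063.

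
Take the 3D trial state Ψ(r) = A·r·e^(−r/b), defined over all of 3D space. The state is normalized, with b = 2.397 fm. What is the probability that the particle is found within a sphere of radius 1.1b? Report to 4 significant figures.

With dV = 4πr²dr, the probability is ∫|Ψ|² dV over r ≤ 1.1b.
A² is fixed by ∫₀^∞ 4πr²|Ψ|² dr = 1, i.e. A² = (3·π·b^5)^(−1).
Let u = r/b; then A², 4π and the length scale all cancel, so P = ∫_{0}^{1.1} u^4·e^(-2·u) du ÷ ∫_{0}^{∞} u^4·e^(-2·u) du.
Using ∫ u^4·e^(-2·u) du = -(u^4/2 + u^3 + 3·u^2/2 + 3·u/2 + 3/4)·e^(-2·u), the numerator is ≈ 0.0543722 and the denominator is 3/4.
Taking the ratio yields P = 0.072496.

P ≈ 0.07250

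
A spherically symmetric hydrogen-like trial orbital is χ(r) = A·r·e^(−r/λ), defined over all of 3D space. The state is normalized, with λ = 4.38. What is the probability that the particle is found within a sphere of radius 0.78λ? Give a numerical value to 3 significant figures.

P ≈ 0.0215

P = ∫ |χ|² 4πr² dr over r ≤ 0.78λ.
The full normalization integral is A²·[3·π·λ^5] = 1, fixing A².
Let u = r/λ; then A², 4π and the length scale all cancel, so P = ∫_{0}^{0.78} u^4·e^(-2·u) du ÷ ∫_{0}^{∞} u^4·e^(-2·u) du.
With ∫ u^4·e^(-2·u) du = -(u^4/2 + u^3 + 3·u^2/2 + 3·u/2 + 3/4)·e^(-2·u) + C, the region integral is ≈ 0.016157 and the full one is 3/4.
Taking the ratio yields P = 0.02154.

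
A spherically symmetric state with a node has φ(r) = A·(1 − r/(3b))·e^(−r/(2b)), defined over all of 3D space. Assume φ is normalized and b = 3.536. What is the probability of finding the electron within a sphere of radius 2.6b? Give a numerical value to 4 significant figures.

P = ∫ |φ|² 4πr² dr over r ≤ 2.6b.
The full normalization integral is A²·[8·π·b^3/3] = 1, fixing A².
Substituting u = r/b, A², 4π and the length scale all cancel in the ratio: P = ∫_{0}^{2.6} u^2·(1 - u/3)^2·e^(-u) du / ∫_{0}^{∞} u^2·(1 - u/3)^2·e^(-u) du.
An antiderivative of u^2·(1 - u/3)^2·e^(-u) is (-u^4 + 2·u^3 - 3·u^2 - 6·u - 6)·e^(-u)/9; evaluating from 0 to 2.6 gives ≈ 0.234018, while the full integral is 2/3.
This evaluates to P = 0.35103.

P ≈ 0.3510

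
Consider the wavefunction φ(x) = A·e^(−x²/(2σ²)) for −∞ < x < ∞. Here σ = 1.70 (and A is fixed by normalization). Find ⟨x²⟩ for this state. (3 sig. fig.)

⟨x^2⟩ ≈ 1.45

By definition ⟨x²⟩ = ∫ x^2 |φ(x)|² dx.
Since the A² factors cancel between numerator and denominator, ⟨x²⟩ = σ^2/2.
With σ = 1.70, ⟨x^2⟩ = 1.445.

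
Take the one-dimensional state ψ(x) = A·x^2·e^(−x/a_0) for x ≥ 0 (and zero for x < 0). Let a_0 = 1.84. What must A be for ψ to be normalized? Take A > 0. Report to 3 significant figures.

A ≈ 0.251

Normalization requires ∫|ψ|² dx = 1, integrated from 0 to ∞.
Recall ∫₀^∞ x^m e^(−x/β) dx = m!·β^(m+1), the integral (without the A² prefactor) comes out to 3·a_0^5/4.
With a_0 = 1.84: A² = 0.06322 and A = 0.2514.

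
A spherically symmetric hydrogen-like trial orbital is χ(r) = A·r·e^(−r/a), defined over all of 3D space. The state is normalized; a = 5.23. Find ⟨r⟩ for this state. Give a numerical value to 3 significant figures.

⟨r⟩ ≈ 13.1

The expectation value is the |χ|²-weighted average of r: ∫ r|χ|² 4πr² dr.
Evaluating both integrals, ⟨r⟩ = 5·a/2.
Putting a = 5.23 gives 13.08.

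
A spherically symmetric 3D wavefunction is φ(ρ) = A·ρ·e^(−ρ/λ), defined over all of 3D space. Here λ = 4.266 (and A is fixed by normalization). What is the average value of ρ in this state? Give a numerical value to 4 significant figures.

⟨ρ⟩ ≈ 10.67

⟨ρ⟩ = ∫ ρ |φ|² 4πρ² dρ over the full domain.
Using ∫₀^∞ ρⁿ e^(−αρ) dρ = n!/αⁿ⁺¹, evaluating both integrals, ⟨ρ⟩ = 5·λ/2.
Putting λ = 4.266 gives 10.665.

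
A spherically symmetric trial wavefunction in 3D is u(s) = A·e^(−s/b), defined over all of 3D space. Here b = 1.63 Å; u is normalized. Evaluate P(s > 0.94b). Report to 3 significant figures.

P ≈ 0.709

P = ∫ |u|² 4πs² ds over s > 0.94b.
A² is fixed by ∫₀^∞ 4πs²|u|² ds = 1, i.e. A² = (π·b^3)^(−1).
Substituting t = s/b, A², 4π and the length scale all cancel in the ratio: P = ∫_{0.94}^{∞} t^2·e^(-2·t) dt / ∫_{0}^{∞} t^2·e^(-2·t) dt.
With ∫ t^2·e^(-2·t) dt = -(2·t^2 + 2·t + 1)·e^(-2·t)/4 + C, the region integral is 5809·e^(-47/25)/5000 and the full one is 1/4.
The region integral divided by the full integral gives P = 0.7091.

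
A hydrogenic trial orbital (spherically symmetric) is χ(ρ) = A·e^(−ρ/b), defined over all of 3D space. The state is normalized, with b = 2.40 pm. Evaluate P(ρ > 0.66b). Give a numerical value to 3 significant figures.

Integrate the radial probability density 4πρ²|χ|² over ρ > 0.66b.
Normalization gives A² = 1/(π·b^3).
Substituting u = ρ/b, A², 4π and the length scale all cancel in the ratio: P = ∫_{0.66}^{∞} u^2·e^(-2·u) du / ∫_{0}^{∞} u^2·e^(-2·u) du.
An antiderivative of u^2·e^(-2·u) is -(2·u^2 + 2·u + 1)·e^(-2·u)/4; evaluating from 0.66 to ∞ gives 3989·e^(-33/25)/5000, while the full integral is 1/4.
Taking the ratio yields P = 0.8525.

P ≈ 0.852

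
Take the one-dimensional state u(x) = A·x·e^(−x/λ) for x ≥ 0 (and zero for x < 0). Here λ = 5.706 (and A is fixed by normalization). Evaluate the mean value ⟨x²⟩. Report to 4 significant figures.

⟨x^2⟩ ≈ 97.68

⟨x²⟩ = ∫ x^2 |u|² dx over the full domain.
Using ∫₀^∞ xⁿ e^(−αx) dx = n!/αⁿ⁺¹, the ratio of the moment integral to the normalization integral gives ⟨x²⟩ = 3·λ^2.
Putting λ = 5.706 gives 97.675.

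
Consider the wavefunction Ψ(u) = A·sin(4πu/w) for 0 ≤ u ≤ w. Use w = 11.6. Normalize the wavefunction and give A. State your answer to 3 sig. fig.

Require ∫ |Ψ|² du = 1 over the whole domain.
Using sin²θ = (1 − cos 2θ)/2, carrying out the integral gives A² · w/2.
So A² = (w/2)^(−1).
Substituting w = 11.6 gives A² = 0.1724, so A = 0.4152.

A ≈ 0.415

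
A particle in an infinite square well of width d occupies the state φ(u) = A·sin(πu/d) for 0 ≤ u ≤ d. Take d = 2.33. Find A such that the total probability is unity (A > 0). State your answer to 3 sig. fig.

Normalization requires ∫|φ|² du = 1, integrated from 0 to d.
Using sin²θ = (1 − cos 2θ)/2, the integral (without the A² prefactor) comes out to d/2.
Hence A² = 1/[d/2].
Substituting d = 2.33 gives A² = 0.8584, so A = 0.9265.

A ≈ 0.926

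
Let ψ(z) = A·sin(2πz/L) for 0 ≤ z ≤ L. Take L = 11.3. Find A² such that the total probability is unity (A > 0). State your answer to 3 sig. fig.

We need A² ∫|f|² dz = 1, taking the integral from 0 to L.
Using sin²θ = (1 − cos 2θ)/2, ∫|ψ|² dz = A²·(L/2).
With L = 11.3: A² = 0.1770 and A = 0.4207.

A^2 ≈ 0.177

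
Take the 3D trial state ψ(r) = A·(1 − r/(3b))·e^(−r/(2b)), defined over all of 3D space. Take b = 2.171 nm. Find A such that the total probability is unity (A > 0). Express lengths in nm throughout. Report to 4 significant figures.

Normalization requires ∫|ψ|² 4πr² dr = 1, integrated from 0 to ∞.
The angular integral contributes 4π, leaving ∫₀^∞ r²|ψ|² dr.
With ∫₀^∞ r^4 e^(−αr) dr = 4!/α^5, ∫|ψ|² 4πr² dr = A²·(8·π·b^3/3).
Hence A² = 1/[8·π·b^3/3].
With b = 2.171: A² = 0.011665 and A = 0.10801.

A ≈ 0.1080 nm^(-3/2)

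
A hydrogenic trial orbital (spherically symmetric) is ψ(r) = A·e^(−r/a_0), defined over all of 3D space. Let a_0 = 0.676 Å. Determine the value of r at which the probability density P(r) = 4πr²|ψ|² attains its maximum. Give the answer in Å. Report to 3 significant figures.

Differentiate P(r) = 4πr²|ψ|² with respect to r and set to zero.
This gives r = a_0.
With a_0 = 0.676, the most probable radial distance is 0.6760 Å.

r ≈ 0.676 Å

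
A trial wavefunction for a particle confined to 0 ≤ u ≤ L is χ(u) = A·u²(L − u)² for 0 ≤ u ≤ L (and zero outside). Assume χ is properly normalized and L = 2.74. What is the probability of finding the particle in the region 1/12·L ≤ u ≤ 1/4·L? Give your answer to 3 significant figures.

P ≈ 0.0485

P = ∫_{1/12·L}^{1/4·L} |χ(u)|² du.
The normalization integral ∫|χ|²du over the whole domain equals L^9/630·A², and A² cancels in the ratio.
In terms of t = u/L (A² and the length scale cancel between numerator and denominator), P = [∫_{1/12}^{1/4} t^4·(1 - t)^4 dt] / [∫_{0}^{1} t^4·(1 - t)^4 dt].
Using ∫ t^4·(1 - t)^4 dt = t^5·(70·t^4 - 315·t^3 + 540·t^2 - 420·t + 126)/630, the numerator is ≈ 0.000077059 and the denominator is 1/630.
Evaluating gives P = 0.04855.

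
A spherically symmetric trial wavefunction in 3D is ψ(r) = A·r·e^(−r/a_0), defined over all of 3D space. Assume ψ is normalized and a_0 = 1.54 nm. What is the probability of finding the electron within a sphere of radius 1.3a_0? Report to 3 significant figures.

P = ∫ |ψ|² 4πr² dr over r ≤ 1.3a_0.
Normalization gives A² = 1/(3·π·a_0^5).
Substituting u = r/a_0, A², 4π and the length scale all cancel in the ratio: P = ∫_{0}^{1.3} u^4·e^(-2·u) du / ∫_{0}^{∞} u^4·e^(-2·u) du.
An antiderivative of u^4·e^(-2·u) is -(u^4/2 + u^3 + 3·u^2/2 + 3·u/2 + 3/4)·e^(-2·u); evaluating from 0 to 1.3 gives ≈ 0.091932, while the full integral is 3/4.
Taking the ratio yields P = 0.1226.

P ≈ 0.123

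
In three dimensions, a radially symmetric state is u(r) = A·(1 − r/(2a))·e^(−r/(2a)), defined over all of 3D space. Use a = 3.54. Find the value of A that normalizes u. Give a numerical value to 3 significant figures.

A ≈ 0.0299

Normalization requires ∫|u|² 4πr² dr = 1, integrated from 0 to ∞.
(Spherical symmetry: dV = 4πr² dr.)
With u = A·(1 − r/(2a))·e^(−r/(2a)), the integral evaluates to A²·[8·π·a^3].
Setting this equal to 1 gives A² = 1/(8·π·a^3).
Plugging in a = 3.54 yields A = 0.02995.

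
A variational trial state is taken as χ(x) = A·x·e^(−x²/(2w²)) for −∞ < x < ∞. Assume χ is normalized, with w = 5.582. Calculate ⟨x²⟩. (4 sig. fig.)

⟨x²⟩ = ∫ x^2 |χ|² dx over the full domain.
Differentiating ∫e^(−αx²) dx = √(π/α) under α to get the higher moments, the ratio of the moment integral to the normalization integral gives ⟨x²⟩ = 3·w^2/2.
With w = 5.582, ⟨x^2⟩ = 46.738.

⟨x^2⟩ ≈ 46.74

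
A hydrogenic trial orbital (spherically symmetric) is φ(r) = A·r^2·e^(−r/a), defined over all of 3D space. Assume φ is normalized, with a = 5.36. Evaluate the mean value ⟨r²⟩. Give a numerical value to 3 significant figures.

⟨r^2⟩ ≈ 402

⟨r²⟩ = ∫ r^2 |φ|² 4πr² dr over the full domain.
With ∫₀^∞ r^8 e^(−αr) dr = 8!/α^9, evaluating both integrals, ⟨r²⟩ = 14·a^2.
With a = 5.36, ⟨r^2⟩ = 402.2.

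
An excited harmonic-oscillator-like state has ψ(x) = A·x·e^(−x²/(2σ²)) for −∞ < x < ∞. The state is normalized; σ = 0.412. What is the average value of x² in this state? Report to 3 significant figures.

⟨x^2⟩ ≈ 0.255

The expectation value is the |ψ|²-weighted average of x^2: ∫ x^2|ψ|² dx.
Differentiating ∫e^(−αx²) dx = √(π/α) under α to get the higher moments, since the A² factors cancel between numerator and denominator, ⟨x²⟩ = 3·σ^2/2.
With σ = 0.412, ⟨x^2⟩ = 0.2546.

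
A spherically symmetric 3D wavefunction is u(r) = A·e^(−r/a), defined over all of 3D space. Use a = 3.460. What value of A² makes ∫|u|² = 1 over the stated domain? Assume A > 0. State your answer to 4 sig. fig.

A^2 ≈ 0.007685

Normalization requires ∫|u|² 4πr² dr = 1, integrated from 0 to ∞.
In 3D with spherical symmetry the volume element is 4πr² dr.
Recall ∫₀^∞ r^m e^(−r/β) dr = m!·β^(m+1), the integral (without the A² prefactor) comes out to π·a^3.
Setting this equal to 1 gives A² = 1/(π·a^3).
Substituting a = 3.460 gives A² = 0.0076846, so A = 0.087662.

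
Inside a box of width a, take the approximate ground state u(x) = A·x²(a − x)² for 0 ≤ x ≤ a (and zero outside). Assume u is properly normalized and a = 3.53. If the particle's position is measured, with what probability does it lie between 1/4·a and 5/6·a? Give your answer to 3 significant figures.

P = ∫_{1/4·a}^{5/6·a} |u(x)|² dx.
The normalization integral ∫|u|²dx over the whole domain equals a^9/630·A², and A² cancels in the ratio.
In terms of t = x/a (A² and the length scale cancel between numerator and denominator), P = [∫_{1/4}^{5/6} t^4·(1 - t)^4 dt] / [∫_{0}^{1} t^4·(1 - t)^4 dt].
An antiderivative of t^4·(1 - t)^4 is t^5·(70·t^4 - 315·t^3 + 540·t^2 - 420·t + 126)/630; evaluating from 1/4 to 5/6 gives ≈ 0.0014954, while the full integral is 1/630.
The result is P = 0.9421.

P ≈ 0.942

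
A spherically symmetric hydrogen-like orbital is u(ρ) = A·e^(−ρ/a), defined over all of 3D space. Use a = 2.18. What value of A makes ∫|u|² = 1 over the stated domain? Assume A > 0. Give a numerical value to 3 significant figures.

A ≈ 0.175

Normalization requires ∫|u|² 4πρ² dρ = 1, integrated from 0 to ∞.
The integral (without the A² prefactor) comes out to π·a^3.
So A² = (π·a^3)^(−1).
With a = 2.18: A² = 0.03072 and A = 0.1753.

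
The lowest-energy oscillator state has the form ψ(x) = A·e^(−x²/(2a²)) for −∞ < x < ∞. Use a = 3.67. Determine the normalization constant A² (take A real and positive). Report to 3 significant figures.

We need A² ∫|f|² dx = 1, taking the integral from −∞ to ∞.
With ψ = A·e^(−x²/(2a²)), the integral evaluates to A²·[√(π)·a].
Hence A² = 1/[√(π)·a].
With a = 3.67: A² = 0.1537 and A = 0.3921.

A^2 ≈ 0.154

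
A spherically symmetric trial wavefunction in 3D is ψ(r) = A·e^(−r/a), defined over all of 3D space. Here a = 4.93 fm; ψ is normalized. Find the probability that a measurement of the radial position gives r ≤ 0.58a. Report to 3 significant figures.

P ≈ 0.112

Integrate the radial probability density 4πr²|ψ|² over r ≤ 0.58a.
The full normalization integral is A²·[π·a^3] = 1, fixing A².
In terms of u = r/a (A², 4π and the length scale all cancel between numerator and denominator), P = [∫_{0}^{0.58} u^2·e^(-2·u) du] / [∫_{0}^{∞} u^2·e^(-2·u) du].
Using ∫ u^2·e^(-2·u) du = -(2·u^2 + 2·u + 1)·e^(-2·u)/4, the numerator is 1/4 - 3541·e^(-29/25)/5000 and the denominator is 1/4.
This evaluates to P = 0.1120.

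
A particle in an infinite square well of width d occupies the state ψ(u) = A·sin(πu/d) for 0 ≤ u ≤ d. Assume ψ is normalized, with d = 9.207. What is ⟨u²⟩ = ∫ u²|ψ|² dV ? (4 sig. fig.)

⟨u^2⟩ ≈ 23.96

⟨u²⟩ = ∫ u^2 |ψ|² du over the full domain.
Using sin²θ = (1 − cos 2θ)/2, since the A² factors cancel between numerator and denominator, ⟨u²⟩ = -d^2/(2·π^2) + d^2/3.
Putting d = 9.207 gives 23.962.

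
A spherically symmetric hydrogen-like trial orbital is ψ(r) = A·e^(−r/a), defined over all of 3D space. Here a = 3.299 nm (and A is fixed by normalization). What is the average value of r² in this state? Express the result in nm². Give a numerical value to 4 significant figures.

By definition ⟨r²⟩ = ∫ r^2 |ψ(r)|² 4πr² dr.
Recall ∫₀^∞ r^m e^(−r/β) dr = m!·β^(m+1), evaluating both integrals, ⟨r²⟩ = 3·a^2.
With a = 3.299, ⟨r^2⟩ = 32.650.

⟨r^2⟩ ≈ 32.65 nm^2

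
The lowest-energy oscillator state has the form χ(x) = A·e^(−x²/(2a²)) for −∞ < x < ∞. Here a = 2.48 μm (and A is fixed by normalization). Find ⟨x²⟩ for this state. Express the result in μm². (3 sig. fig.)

⟨x^2⟩ ≈ 3.08 μm^2

⟨x²⟩ = ∫ x^2 |χ|² dx over the full domain.
With ∫_{−∞}^{∞} x^(2m) e^(−αx²) dx = (2m−1)!!·√π / (2^m α^(m+1/2)), evaluating both integrals, ⟨x²⟩ = a^2/2.
With a = 2.48, ⟨x^2⟩ = 3.075.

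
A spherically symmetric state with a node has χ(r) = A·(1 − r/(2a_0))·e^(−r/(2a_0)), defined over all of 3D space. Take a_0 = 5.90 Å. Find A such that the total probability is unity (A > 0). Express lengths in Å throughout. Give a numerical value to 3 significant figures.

We need A² ∫|f|² 4πr² dr = 1, taking the integral from 0 to ∞.
(Spherical symmetry: dV = 4πr² dr.)
Recall ∫₀^∞ r^m e^(−r/β) dr = m!·β^(m+1), carrying out the integral gives A² · 8·π·a_0^3.
Hence A² = 1/[8·π·a_0^3].
Substituting a_0 = 5.90 gives A² = 0.0001937, so A = 0.01392.

A ≈ 0.0139 Å^(-3/2)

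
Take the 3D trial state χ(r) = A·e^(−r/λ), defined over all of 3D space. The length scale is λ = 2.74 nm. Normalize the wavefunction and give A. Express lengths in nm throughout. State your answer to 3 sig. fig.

A ≈ 0.124 nm^(-3/2)

The normalization condition is ∫|χ|² 4πr² dr = 1 from 0 to ∞.
(Spherical symmetry: dV = 4πr² dr.)
Carrying out the integral gives A² · π·λ^3.
Setting this equal to 1 gives A² = 1/(π·λ^3).
Substituting λ = 2.74 gives A² = 0.01547, so A = 0.1244.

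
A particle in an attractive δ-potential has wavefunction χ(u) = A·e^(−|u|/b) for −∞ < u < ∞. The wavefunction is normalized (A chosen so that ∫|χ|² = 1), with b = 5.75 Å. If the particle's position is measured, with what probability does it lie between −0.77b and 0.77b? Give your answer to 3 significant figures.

P ≈ 0.786

The probability is P = ∫ |χ|² du over [−0.77b, 0.77b].
Since A² = 1/(b), this is the region integral divided by the full normalization integral.
By symmetry take twice the u ≥ 0 contribution in numerator and denominator; the 2's cancel. In terms of t = u/b (A² and the length scale cancel between numerator and denominator), P = [∫_{0}^{0.77} e^(-2·t) dt] / [∫_{0}^{∞} e^(-2·t) dt].
With ∫ e^(-2·t) dt = -e^(-2·t)/2 + C, the region integral is 1/2 - e^(-77/50)/2 and the full one is 1/2.
Evaluating gives P = 0.7856.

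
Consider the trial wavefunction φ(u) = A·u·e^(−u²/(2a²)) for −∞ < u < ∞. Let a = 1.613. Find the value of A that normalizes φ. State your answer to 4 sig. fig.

A ≈ 0.5185

Normalization requires ∫|φ|² du = 1, integrated from −∞ to ∞.
The integral (without the A² prefactor) comes out to √(π)·a^3/2.
Setting this equal to 1 gives A² = 1/(√(π)·a^3/2).
Substituting a = 1.613 gives A² = 0.26888, so A = 0.51853.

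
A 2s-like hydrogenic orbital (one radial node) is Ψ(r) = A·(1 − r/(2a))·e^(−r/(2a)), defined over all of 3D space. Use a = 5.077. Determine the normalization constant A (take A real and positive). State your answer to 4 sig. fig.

A ≈ 0.01744

We need A² ∫|f|² 4πr² dr = 1, taking the integral from 0 to ∞.
The angular integral contributes 4π, leaving ∫₀^∞ r²|Ψ|² dr.
Using ∫₀^∞ rⁿ e^(−αr) dr = n!/αⁿ⁺¹, the integral (without the A² prefactor) comes out to 8·π·a^3.
Substituting a = 5.077 gives A² = 0.00030405, so A = 0.017437.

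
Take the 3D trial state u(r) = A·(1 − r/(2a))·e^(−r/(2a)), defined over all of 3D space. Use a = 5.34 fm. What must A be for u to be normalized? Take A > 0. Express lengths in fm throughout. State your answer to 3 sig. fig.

A ≈ 0.0162 fm^(-3/2)

The normalization condition is ∫|u|² 4πr² dr = 1 from 0 to ∞.
The angular integral contributes 4π, leaving ∫₀^∞ r²|u|² dr.
Using ∫₀^∞ rⁿ e^(−αr) dr = n!/αⁿ⁺¹, the integral (without the A² prefactor) comes out to 8·π·a^3.
Hence A² = 1/[8·π·a^3].
With a = 5.34: A² = 0.0002613 and A = 0.01616.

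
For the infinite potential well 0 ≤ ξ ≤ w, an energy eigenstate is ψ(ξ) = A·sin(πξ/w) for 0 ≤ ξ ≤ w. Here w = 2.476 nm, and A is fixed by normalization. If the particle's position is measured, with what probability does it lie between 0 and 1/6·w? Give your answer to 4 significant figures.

P ≈ 0.02883

|ψ|² is the probability density, so P = ∫_{0}^{1/6·w} |ψ|² dξ.
The normalization integral ∫|ψ|²dξ over the whole domain equals w/2·A², and A² cancels in the ratio.
Let u = ξ/w; then A² and the length scale cancel, so P = ∫_{0}^{1/6} sin(π·u)^2 du ÷ ∫_{0}^{1} sin(π·u)^2 du.
Using ∫ sin(π·u)^2 du = u/2 - sin(2·π·u)/(4·π), the numerator is -√(3)/(8·π) + 1/12 and the denominator is 1/2.
The result is P = (-√(3)/4 + π/6)/π.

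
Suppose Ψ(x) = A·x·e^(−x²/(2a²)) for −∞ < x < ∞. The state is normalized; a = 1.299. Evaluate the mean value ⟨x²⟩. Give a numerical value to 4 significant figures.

⟨x^2⟩ ≈ 2.531

By definition ⟨x²⟩ = ∫ x^2 |Ψ(x)|² dx.
The ratio of the moment integral to the normalization integral gives ⟨x²⟩ = 3·a^2/2.
Putting a = 1.299 gives 2.5311.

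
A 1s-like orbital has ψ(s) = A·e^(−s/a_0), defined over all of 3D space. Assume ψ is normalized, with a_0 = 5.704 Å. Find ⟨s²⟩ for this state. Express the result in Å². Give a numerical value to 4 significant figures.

⟨s²⟩ = ∫ s^2 |ψ|² 4πs² ds over the full domain.
The ratio of the moment integral to the normalization integral gives ⟨s²⟩ = 3·a_0^2.
With a_0 = 5.704, ⟨s^2⟩ = 97.607.

⟨s^2⟩ ≈ 97.61 Å^2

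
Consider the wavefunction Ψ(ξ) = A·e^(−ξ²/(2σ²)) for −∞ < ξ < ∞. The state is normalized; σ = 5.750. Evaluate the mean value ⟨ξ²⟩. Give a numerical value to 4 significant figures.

⟨ξ^2⟩ ≈ 16.53

The expectation value is the |Ψ|²-weighted average of ξ^2: ∫ ξ^2|Ψ|² dξ.
Using the Gaussian integral ∫_{−∞}^{∞} e^(−αξ²) dξ = √(π/α), the ratio of the moment integral to the normalization integral gives ⟨ξ²⟩ = σ^2/2.
With σ = 5.750, ⟨ξ^2⟩ = 16.531.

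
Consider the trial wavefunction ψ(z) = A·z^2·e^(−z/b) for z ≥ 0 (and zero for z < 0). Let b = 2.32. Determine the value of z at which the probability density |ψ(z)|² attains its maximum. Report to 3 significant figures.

Set d/dz [|ψ(z)|²] = 0 and solve for z > 0.
This gives z = 2·b.
With b = 2.32, the most probable position is 4.640.

z ≈ 4.64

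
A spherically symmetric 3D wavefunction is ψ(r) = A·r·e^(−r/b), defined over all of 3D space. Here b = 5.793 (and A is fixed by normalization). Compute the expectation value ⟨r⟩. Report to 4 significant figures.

⟨r⟩ ≈ 14.48

⟨r⟩ = ∫ r |ψ|² 4πr² dr over the full domain.
Evaluating both integrals, ⟨r⟩ = 5·b/2.
Putting b = 5.793 gives 14.483.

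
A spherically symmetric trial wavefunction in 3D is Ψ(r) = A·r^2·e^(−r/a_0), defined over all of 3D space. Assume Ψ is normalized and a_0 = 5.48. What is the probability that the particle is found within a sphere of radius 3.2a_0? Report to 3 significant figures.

P ≈ 0.458

P = ∫ |Ψ|² 4πr² dr over r ≤ 3.2a_0.
Normalization gives A² = 1/(45·π·a_0^7/2).
Let u = r/a_0; then A², 4π and the length scale all cancel, so P = ∫_{0}^{3.2} u^6·e^(-2·u) du ÷ ∫_{0}^{∞} u^6·e^(-2·u) du.
With ∫ u^6·e^(-2·u) du = -(4·u^6 + 12·u^5 + 30·u^4 + 60·u^3 + 90·u^2 + 90·u + 45)·e^(-2·u)/8 + C, the region integral is ≈ 2.5744 and the full one is 45/8.
This evaluates to P = 0.4577.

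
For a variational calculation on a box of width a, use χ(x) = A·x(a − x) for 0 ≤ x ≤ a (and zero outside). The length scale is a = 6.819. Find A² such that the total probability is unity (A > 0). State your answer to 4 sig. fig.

A^2 ≈ 0.002035

Require ∫ |χ|² dx = 1 over the whole domain.
Expanding the polynomial and integrating term by term, the integral (without the A² prefactor) comes out to a^5/30.
Setting this equal to 1 gives A² = 1/(a^5/30).
Plugging in a = 6.819 yields A = 0.045109.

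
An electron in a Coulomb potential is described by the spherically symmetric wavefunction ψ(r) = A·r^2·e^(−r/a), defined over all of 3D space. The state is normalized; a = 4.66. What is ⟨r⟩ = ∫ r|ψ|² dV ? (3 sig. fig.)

⟨r⟩ ≈ 16.3

⟨r⟩ = ∫ r |ψ|² 4πr² dr over the full domain.
Since the A² factors cancel between numerator and denominator, ⟨r⟩ = 7·a/2.
Putting a = 4.66 gives 16.31.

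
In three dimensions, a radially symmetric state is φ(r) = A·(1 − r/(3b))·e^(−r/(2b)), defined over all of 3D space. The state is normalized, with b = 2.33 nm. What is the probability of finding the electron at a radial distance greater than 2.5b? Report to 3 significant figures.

P ≈ 0.651

P = ∫ |φ|² 4πr² dr over r > 2.5b.
Normalization gives A² = 1/(8·π·b^3/3).
In terms of u = r/b (A², 4π and the length scale all cancel between numerator and denominator), P = [∫_{2.5}^{∞} u^2·(1 - u/3)^2·e^(-u) du] / [∫_{0}^{∞} u^2·(1 - u/3)^2·e^(-u) du].
With ∫ u^2·(1 - u/3)^2·e^(-u) du = (-u^4 + 2·u^3 - 3·u^2 - 6·u - 6)·e^(-u)/9 + C, the region integral is 761·e^(-5/2)/144 and the full one is 2/3.
Taking the ratio yields P = 0.6507.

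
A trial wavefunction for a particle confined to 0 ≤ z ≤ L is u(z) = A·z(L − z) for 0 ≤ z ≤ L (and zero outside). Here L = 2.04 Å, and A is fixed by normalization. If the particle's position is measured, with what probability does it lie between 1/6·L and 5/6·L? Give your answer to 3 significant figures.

P = ∫_{1/6·L}^{5/6·L} |u(z)|² dz.
The normalization integral ∫|u|²dz over the whole domain equals L^5/30·A², and A² cancels in the ratio.
In terms of t = z/L (A² and the length scale cancel between numerator and denominator), P = [∫_{1/6}^{5/6} t^2·(1 - t)^2 dt] / [∫_{0}^{1} t^2·(1 - t)^2 dt].
Using ∫ t^2·(1 - t)^2 dt = t^3·(6·t^2 - 15·t + 10)/30, the numerator is 301/9720 and the denominator is 1/30.
Taking the ratio, P = 301/324.

P ≈ 0.929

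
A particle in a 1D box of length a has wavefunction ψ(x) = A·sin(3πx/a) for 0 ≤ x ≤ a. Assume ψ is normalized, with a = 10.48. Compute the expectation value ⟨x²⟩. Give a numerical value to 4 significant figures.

⟨x^2⟩ ≈ 35.99

The expectation value is the |ψ|²-weighted average of x^2: ∫ x^2|ψ|² dx.
Using sin²θ = (1 − cos 2θ)/2, since the A² factors cancel between numerator and denominator, ⟨x²⟩ = -a^2/(18·π^2) + a^2/3.
Putting a = 10.48 gives 35.992.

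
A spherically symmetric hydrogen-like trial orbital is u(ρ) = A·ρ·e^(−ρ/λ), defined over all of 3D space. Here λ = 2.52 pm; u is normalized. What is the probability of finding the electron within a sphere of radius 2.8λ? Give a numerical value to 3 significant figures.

P ≈ 0.658

P = ∫ |u|² 4πρ² dρ over ρ ≤ 2.8λ.
The full normalization integral is A²·[3·π·λ^5] = 1, fixing A².
Let t = ρ/λ; then A², 4π and the length scale all cancel, so P = ∫_{0}^{2.8} t^4·e^(-2·t) dt ÷ ∫_{0}^{∞} t^4·e^(-2·t) dt.
An antiderivative of t^4·e^(-2·t) is -(t^4/2 + t^3 + 3·t^2/2 + 3·t/2 + 3/4)·e^(-2·t); evaluating from 0 to 2.8 gives ≈ 0.49339, while the full integral is 3/4.
The region integral divided by the full integral gives P = 0.6578.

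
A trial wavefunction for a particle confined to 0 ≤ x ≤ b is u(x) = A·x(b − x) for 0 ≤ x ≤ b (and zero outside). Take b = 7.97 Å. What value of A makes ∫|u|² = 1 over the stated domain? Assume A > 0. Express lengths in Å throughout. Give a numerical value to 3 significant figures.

A ≈ 0.0305 Å^(-5/2)

Normalization requires ∫|u|² dx = 1, integrated from 0 to b.
Expanding the polynomial and integrating term by term, carrying out the integral gives A² · b^5/30.
Setting this equal to 1 gives A² = 1/(b^5/30).
Substituting b = 7.97 gives A² = 0.0009329, so A = 0.03054.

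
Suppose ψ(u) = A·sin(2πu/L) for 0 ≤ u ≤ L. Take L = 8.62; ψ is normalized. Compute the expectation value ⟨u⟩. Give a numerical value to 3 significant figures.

⟨u⟩ ≈ 4.31

⟨u⟩ = ∫ u |ψ|² du over the full domain.
Evaluating both integrals, ⟨u⟩ = L/2.
With L = 8.62, ⟨u⟩ = 4.310.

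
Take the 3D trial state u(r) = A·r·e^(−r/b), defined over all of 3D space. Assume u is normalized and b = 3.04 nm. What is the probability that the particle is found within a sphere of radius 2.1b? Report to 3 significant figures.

P = ∫ |u|² 4πr² dr over r ≤ 2.1b.
A² is fixed by ∫₀^∞ 4πr²|u|² dr = 1, i.e. A² = (3·π·b^5)^(−1).
Let t = r/b; then A², 4π and the length scale all cancel, so P = ∫_{0}^{2.1} t^4·e^(-2·t) dt ÷ ∫_{0}^{∞} t^4·e^(-2·t) dt.
Using ∫ t^4·e^(-2·t) dt = -(t^4/2 + t^3 + 3·t^2/2 + 3·t/2 + 3/4)·e^(-2·t), the numerator is ≈ 0.30763 and the denominator is 3/4.
The region integral divided by the full integral gives P = 0.4102.

P ≈ 0.410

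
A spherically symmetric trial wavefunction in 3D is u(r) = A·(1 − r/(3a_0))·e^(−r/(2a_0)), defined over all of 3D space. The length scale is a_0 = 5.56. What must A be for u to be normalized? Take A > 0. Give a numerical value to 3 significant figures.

A ≈ 0.0264

Normalization requires ∫|u|² 4πr² dr = 1, integrated from 0 to ∞.
In 3D with spherical symmetry the volume element is 4πr² dr.
Carrying out the integral gives A² · 8·π·a_0^3/3.
Plugging in a_0 = 5.56 yields A = 0.02635.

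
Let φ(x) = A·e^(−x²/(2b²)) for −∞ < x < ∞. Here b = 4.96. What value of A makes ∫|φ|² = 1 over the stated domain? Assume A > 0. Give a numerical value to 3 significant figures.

A ≈ 0.337

Normalization requires ∫|φ|² dx = 1, integrated from −∞ to ∞.
With ∫_{−∞}^{∞} x^(2m) e^(−αx²) dx = (2m−1)!!·√π / (2^m α^(m+1/2)), the integral (without the A² prefactor) comes out to √(π)·b.
Setting this equal to 1 gives A² = 1/(√(π)·b).
Plugging in b = 4.96 yields A = 0.3373.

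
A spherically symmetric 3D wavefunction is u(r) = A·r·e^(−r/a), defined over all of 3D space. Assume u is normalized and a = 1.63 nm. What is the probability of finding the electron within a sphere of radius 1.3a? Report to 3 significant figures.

Integrate the radial probability density 4πr²|u|² over r ≤ 1.3a.
Normalization gives A² = 1/(3·π·a^5).
In terms of t = r/a (A², 4π and the length scale all cancel between numerator and denominator), P = [∫_{0}^{1.3} t^4·e^(-2·t) dt] / [∫_{0}^{∞} t^4·e^(-2·t) dt].
An antiderivative of t^4·e^(-2·t) is -(t^4/2 + t^3 + 3·t^2/2 + 3·t/2 + 3/4)·e^(-2·t); evaluating from 0 to 1.3 gives ≈ 0.091932, while the full integral is 3/4.
Taking the ratio yields P = 0.1226.

P ≈ 0.123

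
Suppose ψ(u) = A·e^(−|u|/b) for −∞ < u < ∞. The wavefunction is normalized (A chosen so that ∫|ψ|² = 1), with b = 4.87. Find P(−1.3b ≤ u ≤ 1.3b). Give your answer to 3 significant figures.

P = ∫_{−1.3b}^{1.3b} |ψ(u)|² du.
With A² fixed by ∫|ψ|² = 1, i.e. A² = (b)^(−1), substitute and integrate.
By symmetry take twice the u ≥ 0 contribution in numerator and denominator; the 2's cancel. Substituting t = u/b, A² and the length scale cancel in the ratio: P = ∫_{0}^{1.3} e^(-2·t) dt / ∫_{0}^{∞} e^(-2·t) dt.
An antiderivative of e^(-2·t) is -e^(-2·t)/2; evaluating from 0 to 1.3 gives 1/2 - e^(-13/5)/2, while the full integral is 1/2.
Taking the ratio, P = 0.9257.

P ≈ 0.926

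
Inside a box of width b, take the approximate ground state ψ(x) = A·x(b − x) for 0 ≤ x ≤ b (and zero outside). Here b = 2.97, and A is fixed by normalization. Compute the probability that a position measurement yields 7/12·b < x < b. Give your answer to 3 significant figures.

P = ∫_{7/12·b}^{b} |ψ(x)|² dx.
The normalization integral ∫|ψ|²dx over the whole domain equals b^5/30·A², and A² cancels in the ratio.
Let u = x/b; then A² and the length scale cancel, so P = ∫_{7/12}^{1} u^2·(1 - u)^2 du ÷ ∫_{0}^{1} u^2·(1 - u)^2 du.
Using ∫ u^2·(1 - u)^2 du = u^3·(6·u^2 - 15·u + 10)/30, the numerator is ≈ 0.011554 and the denominator is 1/30.
Evaluating gives P = 0.3466.

P ≈ 0.347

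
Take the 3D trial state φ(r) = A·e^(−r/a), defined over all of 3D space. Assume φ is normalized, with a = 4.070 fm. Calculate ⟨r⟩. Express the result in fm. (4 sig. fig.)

⟨r⟩ ≈ 6.105 fm

The expectation value is the |φ|²-weighted average of r: ∫ r|φ|² 4πr² dr.
Since the A² factors cancel between numerator and denominator, ⟨r⟩ = 3·a/2.
With a = 4.070, ⟨r⟩ = 6.1050.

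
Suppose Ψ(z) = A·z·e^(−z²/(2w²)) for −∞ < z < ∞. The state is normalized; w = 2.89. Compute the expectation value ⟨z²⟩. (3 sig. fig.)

⟨z^2⟩ ≈ 12.5

⟨z²⟩ = ∫ z^2 |Ψ|² dz over the full domain.
Using the Gaussian integral ∫_{−∞}^{∞} e^(−αz²) dz = √(π/α), evaluating both integrals, ⟨z²⟩ = 3·w^2/2.
With w = 2.89, ⟨z^2⟩ = 12.53.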